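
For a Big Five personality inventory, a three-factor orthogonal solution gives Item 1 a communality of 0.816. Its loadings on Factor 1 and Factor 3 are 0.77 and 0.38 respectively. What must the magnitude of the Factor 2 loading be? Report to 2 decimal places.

Under orthogonal rotation h² = Σλ², so λ_Factor 2² = h² − (0.7373) = 0.816 − 0.7373 = 0.0787.
|λ| = √0.0787 = 0.2805.

0.28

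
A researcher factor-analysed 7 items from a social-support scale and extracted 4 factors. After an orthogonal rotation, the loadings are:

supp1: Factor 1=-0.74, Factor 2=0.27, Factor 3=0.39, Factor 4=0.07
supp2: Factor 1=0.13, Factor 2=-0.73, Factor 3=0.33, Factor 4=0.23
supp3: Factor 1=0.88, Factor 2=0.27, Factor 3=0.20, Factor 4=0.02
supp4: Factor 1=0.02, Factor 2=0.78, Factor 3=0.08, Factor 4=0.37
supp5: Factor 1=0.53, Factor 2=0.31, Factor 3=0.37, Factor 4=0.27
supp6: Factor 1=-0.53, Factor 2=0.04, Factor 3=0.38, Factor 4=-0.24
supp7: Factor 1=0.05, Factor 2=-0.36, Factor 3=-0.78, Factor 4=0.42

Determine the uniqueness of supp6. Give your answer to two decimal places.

h² = (-0.53)² + 0.04² + 0.38² + (-0.24)² = 0.2809 + 0.0016 + 0.1444 + 0.0576 = 0.4845
Uniqueness u² = 1 − h² = 1 − 0.4845 = 0.5155

0.52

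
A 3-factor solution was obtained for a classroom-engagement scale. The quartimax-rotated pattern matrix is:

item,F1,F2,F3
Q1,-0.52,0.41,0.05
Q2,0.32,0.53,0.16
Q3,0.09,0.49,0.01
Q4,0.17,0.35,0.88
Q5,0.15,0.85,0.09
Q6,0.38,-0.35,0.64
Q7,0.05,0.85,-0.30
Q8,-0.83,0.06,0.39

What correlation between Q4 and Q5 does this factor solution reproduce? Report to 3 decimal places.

0.402

r̂ = Σ λ_i·λ_j across factors = (0.17)(0.15) + (0.35)(0.85) + (0.88)(0.09)
  = +0.0255 +0.2975 +0.0792 = 0.4022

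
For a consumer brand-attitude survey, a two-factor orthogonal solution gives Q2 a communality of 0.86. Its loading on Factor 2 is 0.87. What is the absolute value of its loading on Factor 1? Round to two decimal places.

0.32

Under orthogonal rotation h² = Σλ², so λ_Factor 1² = h² − (0.7569) = 0.86 − 0.7569 = 0.1031.
|λ| = √0.1031 = 0.3211.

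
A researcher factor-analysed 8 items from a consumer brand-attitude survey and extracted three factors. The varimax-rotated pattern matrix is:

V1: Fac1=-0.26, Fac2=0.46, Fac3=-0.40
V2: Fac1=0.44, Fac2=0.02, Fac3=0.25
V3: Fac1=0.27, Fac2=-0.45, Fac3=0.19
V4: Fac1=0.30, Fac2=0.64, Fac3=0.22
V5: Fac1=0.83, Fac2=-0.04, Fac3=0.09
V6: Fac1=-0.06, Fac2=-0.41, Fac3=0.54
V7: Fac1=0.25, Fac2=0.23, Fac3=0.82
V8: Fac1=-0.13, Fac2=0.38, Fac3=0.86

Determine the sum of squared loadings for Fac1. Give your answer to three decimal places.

SS loadings for Fac1 = (-0.26)² + 0.44² + 0.27² + 0.30² + 0.83² + (-0.06)² + 0.25² + (-0.13)² = 0.0676 + 0.1936 + 0.0729 + 0.0900 + 0.6889 + 0.0036 + 0.0625 + 0.0169 = 1.1960

1.196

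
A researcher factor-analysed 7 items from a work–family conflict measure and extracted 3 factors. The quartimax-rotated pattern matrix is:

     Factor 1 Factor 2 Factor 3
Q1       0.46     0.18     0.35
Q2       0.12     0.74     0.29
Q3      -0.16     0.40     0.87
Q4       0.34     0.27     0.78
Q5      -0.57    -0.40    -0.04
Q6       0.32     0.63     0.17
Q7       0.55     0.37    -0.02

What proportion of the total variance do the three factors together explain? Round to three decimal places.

Communalities: 0.3665, 0.6461, 0.9425, 0.7969, 0.4865, 0.5282, 0.4398; Σh² = 4.2065.
Total variance with 7 standardized items is 7, so the solution explains 4.2065/7 = 0.6009.

0.601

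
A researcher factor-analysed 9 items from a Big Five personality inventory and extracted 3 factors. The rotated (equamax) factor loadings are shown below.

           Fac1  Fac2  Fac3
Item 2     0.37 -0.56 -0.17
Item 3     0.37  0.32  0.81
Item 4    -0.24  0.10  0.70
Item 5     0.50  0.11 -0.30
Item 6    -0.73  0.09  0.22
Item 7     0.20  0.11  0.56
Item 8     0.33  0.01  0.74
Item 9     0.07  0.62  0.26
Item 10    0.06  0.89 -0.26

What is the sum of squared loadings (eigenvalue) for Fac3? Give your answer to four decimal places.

2.3098

SS loadings for Fac3 = (-0.17)² + 0.81² + 0.70² + (-0.30)² + 0.22² + 0.56² + 0.74² + 0.26² + (-0.26)² = 0.0289 + 0.6561 + 0.4900 + 0.0900 + 0.0484 + 0.3136 + 0.5476 + 0.0676 + 0.0676 = 2.3098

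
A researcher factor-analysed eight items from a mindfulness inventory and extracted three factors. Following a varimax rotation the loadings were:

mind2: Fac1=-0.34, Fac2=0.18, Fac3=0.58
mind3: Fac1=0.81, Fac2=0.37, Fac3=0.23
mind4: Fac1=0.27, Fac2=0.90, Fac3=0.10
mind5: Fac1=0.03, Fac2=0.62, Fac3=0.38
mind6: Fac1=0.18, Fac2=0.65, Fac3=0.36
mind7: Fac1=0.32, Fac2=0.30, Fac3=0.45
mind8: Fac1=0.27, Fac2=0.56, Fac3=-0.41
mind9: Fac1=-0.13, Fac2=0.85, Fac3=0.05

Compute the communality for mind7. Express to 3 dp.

0.395

h² = 0.32² + 0.30² + 0.45² = 0.1024 + 0.0900 + 0.2025 = 0.3949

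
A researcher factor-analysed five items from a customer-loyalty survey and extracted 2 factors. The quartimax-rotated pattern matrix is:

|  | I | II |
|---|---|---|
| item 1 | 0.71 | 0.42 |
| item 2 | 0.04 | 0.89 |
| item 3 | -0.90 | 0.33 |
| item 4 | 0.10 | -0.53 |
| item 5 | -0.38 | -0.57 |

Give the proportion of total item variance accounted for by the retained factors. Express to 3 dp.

Communalities: 0.6805, 0.7937, 0.9189, 0.2909, 0.4693; Σh² = 3.1533.
Total variance with 5 standardized items is 5, so the solution explains 3.1533/5 = 0.6307.

0.631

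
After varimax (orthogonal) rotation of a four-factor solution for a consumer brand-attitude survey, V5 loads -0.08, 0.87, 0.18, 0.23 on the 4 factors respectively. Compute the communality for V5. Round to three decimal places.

h² = (-0.08)² + 0.87² + 0.18² + 0.23² = 0.0064 + 0.7569 + 0.0324 + 0.0529 = 0.8486

0.849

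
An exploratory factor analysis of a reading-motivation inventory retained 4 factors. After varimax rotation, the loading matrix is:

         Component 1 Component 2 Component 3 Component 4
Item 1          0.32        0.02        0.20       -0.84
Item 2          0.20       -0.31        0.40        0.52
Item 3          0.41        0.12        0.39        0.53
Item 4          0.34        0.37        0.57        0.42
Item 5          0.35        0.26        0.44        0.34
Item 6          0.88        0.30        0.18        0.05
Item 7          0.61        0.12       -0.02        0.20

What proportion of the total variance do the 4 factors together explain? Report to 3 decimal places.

Communalities: 0.8484, 0.5665, 0.6155, 0.7538, 0.4993, 0.8993, 0.4269; Σh² = 4.6097.
Total variance with 7 standardized items is 7, so the solution explains 4.6097/7 = 0.6585.

0.659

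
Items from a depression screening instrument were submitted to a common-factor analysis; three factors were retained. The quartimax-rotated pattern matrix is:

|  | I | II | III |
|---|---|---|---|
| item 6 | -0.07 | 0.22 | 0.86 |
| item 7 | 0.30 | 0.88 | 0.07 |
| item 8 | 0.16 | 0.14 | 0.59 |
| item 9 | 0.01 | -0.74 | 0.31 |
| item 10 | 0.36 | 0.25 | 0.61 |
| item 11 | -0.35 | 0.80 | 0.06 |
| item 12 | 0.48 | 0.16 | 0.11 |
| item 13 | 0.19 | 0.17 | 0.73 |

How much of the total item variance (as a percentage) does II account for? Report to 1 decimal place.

26.8%

SS loadings for II = 0.22² + 0.88² + 0.14² + (-0.74)² + 0.25² + 0.80² + 0.16² + 0.17² = 2.1470
With 8 standardized items, total variance = 8. Proportion = 2.1470/8 = 0.2684 → 26.84%.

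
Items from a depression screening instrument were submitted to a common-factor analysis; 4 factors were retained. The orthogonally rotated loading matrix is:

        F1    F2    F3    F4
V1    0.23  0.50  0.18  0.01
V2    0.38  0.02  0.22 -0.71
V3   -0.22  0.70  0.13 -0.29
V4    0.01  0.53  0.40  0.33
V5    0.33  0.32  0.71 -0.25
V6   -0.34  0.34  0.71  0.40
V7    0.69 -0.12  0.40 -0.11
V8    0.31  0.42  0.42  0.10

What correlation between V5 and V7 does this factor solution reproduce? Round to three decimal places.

r̂ = Σ λ_i·λ_j across factors = (0.33)(0.69) + (0.32)(-0.12) + (0.71)(0.40) + (-0.25)(-0.11)
  = +0.2277 -0.0384 +0.2840 +0.0275 = 0.5008

0.501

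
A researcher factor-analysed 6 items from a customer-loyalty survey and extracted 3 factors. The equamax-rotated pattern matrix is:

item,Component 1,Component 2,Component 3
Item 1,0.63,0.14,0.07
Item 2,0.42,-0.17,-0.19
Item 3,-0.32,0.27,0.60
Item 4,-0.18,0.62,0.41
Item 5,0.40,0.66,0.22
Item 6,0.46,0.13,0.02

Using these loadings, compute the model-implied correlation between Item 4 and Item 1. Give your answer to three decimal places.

r̂ = Σ λ_i·λ_j across factors = (-0.18)(0.63) + (0.62)(0.14) + (0.41)(0.07)
  = -0.1134 +0.0868 +0.0287 = 0.0021

0.002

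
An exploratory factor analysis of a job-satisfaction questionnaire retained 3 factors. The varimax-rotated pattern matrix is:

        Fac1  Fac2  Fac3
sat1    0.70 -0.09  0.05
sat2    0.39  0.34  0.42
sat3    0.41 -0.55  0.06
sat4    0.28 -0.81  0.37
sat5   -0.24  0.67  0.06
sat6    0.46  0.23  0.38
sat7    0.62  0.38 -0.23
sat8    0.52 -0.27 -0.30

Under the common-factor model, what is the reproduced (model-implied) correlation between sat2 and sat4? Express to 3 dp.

-0.011

r̂ = Σ λ_i·λ_j across factors = (0.39)(0.28) + (0.34)(-0.81) + (0.42)(0.37)
  = +0.1092 -0.2754 +0.1554 = -0.0108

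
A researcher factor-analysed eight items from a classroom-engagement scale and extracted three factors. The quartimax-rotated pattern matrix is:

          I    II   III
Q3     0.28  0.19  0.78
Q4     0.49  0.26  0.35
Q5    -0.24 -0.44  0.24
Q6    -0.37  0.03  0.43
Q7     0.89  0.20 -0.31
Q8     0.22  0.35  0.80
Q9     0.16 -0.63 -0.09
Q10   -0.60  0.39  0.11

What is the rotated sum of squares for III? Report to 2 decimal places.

SS loadings for III = 0.78² + 0.35² + 0.24² + 0.43² + (-0.31)² + 0.80² + (-0.09)² + 0.11² = 0.6084 + 0.1225 + 0.0576 + 0.1849 + 0.0961 + 0.6400 + 0.0081 + 0.0121 = 1.7297

1.73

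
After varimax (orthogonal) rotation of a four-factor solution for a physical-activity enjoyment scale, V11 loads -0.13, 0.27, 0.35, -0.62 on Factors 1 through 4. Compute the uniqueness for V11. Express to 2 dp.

0.40

h² = (-0.13)² + 0.27² + 0.35² + (-0.62)² = 0.0169 + 0.0729 + 0.1225 + 0.3844 = 0.5967
Uniqueness u² = 1 − h² = 1 − 0.5967 = 0.4033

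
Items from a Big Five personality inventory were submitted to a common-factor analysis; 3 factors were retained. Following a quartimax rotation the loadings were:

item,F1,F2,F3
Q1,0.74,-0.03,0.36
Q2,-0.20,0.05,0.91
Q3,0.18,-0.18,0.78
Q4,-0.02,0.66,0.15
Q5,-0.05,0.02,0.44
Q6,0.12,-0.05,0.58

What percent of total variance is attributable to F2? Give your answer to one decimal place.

SS loadings for F2 = (-0.03)² + 0.05² + (-0.18)² + 0.66² + 0.02² + (-0.05)² = 0.4743
With 6 standardized items, total variance = 6. Proportion = 0.4743/6 = 0.0791 → 7.91%.

7.9%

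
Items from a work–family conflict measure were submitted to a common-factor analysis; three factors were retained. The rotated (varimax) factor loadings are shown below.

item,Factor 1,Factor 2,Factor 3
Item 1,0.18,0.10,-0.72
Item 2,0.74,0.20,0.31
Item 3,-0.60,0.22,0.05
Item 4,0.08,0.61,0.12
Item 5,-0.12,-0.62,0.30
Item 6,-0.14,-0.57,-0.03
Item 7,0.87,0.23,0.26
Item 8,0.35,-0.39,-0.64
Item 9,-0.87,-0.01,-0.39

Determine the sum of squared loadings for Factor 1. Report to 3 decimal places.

SS loadings for Factor 1 = 0.18² + 0.74² + (-0.60)² + 0.08² + (-0.12)² + (-0.14)² + 0.87² + 0.35² + (-0.87)² = 0.0324 + 0.5476 + 0.3600 + 0.0064 + 0.0144 + 0.0196 + 0.7569 + 0.1225 + 0.7569 = 2.6167

2.617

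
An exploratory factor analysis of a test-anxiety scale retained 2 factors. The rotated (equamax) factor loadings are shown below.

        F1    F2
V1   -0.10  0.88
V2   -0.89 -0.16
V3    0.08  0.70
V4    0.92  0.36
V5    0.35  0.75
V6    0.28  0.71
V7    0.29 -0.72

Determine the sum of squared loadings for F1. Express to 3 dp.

SS loadings for F1 = (-0.10)² + (-0.89)² + 0.08² + 0.92² + 0.35² + 0.28² + 0.29² = 0.0100 + 0.7921 + 0.0064 + 0.8464 + 0.1225 + 0.0784 + 0.0841 = 1.9399

1.940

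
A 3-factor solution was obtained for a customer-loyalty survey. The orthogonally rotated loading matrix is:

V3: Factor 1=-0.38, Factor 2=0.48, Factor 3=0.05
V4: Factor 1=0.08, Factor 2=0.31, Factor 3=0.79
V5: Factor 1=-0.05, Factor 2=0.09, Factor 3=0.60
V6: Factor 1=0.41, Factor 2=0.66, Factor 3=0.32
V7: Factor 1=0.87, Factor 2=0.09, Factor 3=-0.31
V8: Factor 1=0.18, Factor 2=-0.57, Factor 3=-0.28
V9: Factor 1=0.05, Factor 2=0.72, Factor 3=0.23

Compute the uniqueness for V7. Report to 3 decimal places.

0.139

h² = 0.87² + 0.09² + (-0.31)² = 0.7569 + 0.0081 + 0.0961 = 0.8611
Uniqueness u² = 1 − h² = 1 − 0.8611 = 0.1389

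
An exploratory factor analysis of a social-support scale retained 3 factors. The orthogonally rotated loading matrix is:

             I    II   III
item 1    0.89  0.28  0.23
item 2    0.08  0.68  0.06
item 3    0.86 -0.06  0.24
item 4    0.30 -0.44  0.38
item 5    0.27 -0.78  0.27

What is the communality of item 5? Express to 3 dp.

h² = 0.27² + (-0.78)² + 0.27² = 0.0729 + 0.6084 + 0.0729 = 0.7542

0.754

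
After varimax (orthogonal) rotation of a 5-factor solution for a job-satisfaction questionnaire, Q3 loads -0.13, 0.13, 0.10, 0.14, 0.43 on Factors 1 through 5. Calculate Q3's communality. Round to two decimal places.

h² = (-0.13)² + 0.13² + 0.10² + 0.14² + 0.43² = 0.0169 + 0.0169 + 0.0100 + 0.0196 + 0.1849 = 0.2483

0.25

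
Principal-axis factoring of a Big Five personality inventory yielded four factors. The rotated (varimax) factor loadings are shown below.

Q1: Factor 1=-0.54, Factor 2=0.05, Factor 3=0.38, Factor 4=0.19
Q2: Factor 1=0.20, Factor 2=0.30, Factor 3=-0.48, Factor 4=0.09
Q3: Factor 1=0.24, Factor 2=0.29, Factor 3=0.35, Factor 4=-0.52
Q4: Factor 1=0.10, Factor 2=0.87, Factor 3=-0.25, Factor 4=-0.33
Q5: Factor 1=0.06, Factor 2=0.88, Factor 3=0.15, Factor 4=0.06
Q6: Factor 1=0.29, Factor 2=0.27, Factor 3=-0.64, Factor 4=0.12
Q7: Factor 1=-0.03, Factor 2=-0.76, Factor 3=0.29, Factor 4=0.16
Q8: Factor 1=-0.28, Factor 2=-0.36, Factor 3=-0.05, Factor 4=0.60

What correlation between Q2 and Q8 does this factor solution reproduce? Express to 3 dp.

-0.086

r̂ = Σ λ_i·λ_j across factors = (0.20)(-0.28) + (0.30)(-0.36) + (-0.48)(-0.05) + (0.09)(0.60)
  = -0.0560 -0.1080 +0.0240 +0.0540 = -0.0860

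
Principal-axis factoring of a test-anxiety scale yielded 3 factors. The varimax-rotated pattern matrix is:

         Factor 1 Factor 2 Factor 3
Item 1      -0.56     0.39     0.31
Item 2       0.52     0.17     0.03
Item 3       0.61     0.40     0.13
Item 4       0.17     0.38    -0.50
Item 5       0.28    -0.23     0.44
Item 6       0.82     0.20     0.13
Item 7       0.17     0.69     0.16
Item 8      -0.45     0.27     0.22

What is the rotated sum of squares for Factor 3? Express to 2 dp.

SS loadings for Factor 3 = 0.31² + 0.03² + 0.13² + (-0.50)² + 0.44² + 0.13² + 0.16² + 0.22² = 0.0961 + 0.0009 + 0.0169 + 0.2500 + 0.1936 + 0.0169 + 0.0256 + 0.0484 = 0.6484

0.65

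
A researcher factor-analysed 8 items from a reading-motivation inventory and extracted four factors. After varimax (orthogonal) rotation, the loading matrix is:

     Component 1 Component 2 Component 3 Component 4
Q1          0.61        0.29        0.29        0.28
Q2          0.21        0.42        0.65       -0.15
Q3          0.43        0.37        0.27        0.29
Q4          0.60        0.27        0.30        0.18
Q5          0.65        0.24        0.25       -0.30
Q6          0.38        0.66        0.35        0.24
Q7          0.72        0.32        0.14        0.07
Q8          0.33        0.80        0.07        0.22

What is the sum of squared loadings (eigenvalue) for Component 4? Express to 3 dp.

SS loadings for Component 4 = 0.28² + (-0.15)² + 0.29² + 0.18² + (-0.30)² + 0.24² + 0.07² + 0.22² = 0.0784 + 0.0225 + 0.0841 + 0.0324 + 0.0900 + 0.0576 + 0.0049 + 0.0484 = 0.4183

0.418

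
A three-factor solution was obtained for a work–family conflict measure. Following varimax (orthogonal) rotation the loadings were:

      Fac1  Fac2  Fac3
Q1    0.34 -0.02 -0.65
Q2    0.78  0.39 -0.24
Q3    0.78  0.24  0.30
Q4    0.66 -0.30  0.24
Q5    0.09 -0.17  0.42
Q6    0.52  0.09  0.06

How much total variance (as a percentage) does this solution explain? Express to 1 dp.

SS loadings by factor: 2.0465, 0.3371, 0.8077; total = 3.1913.
Total variance with 6 standardized items is 6, so the solution explains 3.1913/6 = 0.5319 = 53.19%.

53.2%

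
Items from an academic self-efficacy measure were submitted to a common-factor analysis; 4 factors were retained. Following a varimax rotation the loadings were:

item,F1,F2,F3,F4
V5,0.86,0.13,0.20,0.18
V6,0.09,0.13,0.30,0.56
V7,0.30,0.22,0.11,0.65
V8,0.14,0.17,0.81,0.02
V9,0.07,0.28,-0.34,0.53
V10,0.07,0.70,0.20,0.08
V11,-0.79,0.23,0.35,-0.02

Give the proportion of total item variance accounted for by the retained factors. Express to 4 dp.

0.6224

SS loadings by factor: 1.4912, 0.7324, 1.0763, 1.0566; total = 4.3565.
Total variance with 7 standardized items is 7, so the solution explains 4.3565/7 = 0.6224.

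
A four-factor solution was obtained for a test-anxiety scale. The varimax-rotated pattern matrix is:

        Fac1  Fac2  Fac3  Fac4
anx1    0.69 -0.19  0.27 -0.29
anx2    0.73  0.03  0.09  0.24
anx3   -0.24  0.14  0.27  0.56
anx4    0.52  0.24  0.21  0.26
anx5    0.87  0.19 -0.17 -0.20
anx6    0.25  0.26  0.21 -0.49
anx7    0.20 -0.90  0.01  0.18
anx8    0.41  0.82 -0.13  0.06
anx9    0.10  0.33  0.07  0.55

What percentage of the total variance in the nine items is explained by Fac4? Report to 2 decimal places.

SS loadings for Fac4 = (-0.29)² + 0.24² + 0.56² + 0.26² + (-0.20)² + (-0.49)² + 0.18² + 0.06² + 0.55² = 1.1415
With 9 standardized items, total variance = 9. Proportion = 1.1415/9 = 0.1268 → 12.68%.

12.68%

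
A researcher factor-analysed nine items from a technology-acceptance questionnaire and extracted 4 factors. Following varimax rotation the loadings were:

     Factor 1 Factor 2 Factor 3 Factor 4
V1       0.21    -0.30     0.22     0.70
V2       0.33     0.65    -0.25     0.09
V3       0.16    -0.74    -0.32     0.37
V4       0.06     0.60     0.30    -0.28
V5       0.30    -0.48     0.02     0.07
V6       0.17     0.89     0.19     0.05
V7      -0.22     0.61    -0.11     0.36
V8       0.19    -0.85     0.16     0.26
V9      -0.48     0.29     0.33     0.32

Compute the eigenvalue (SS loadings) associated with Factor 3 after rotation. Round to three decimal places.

SS loadings for Factor 3 = 0.22² + (-0.25)² + (-0.32)² + 0.30² + 0.02² + 0.19² + (-0.11)² + 0.16² + 0.33² = 0.0484 + 0.0625 + 0.1024 + 0.0900 + 0.0004 + 0.0361 + 0.0121 + 0.0256 + 0.1089 = 0.4864

0.486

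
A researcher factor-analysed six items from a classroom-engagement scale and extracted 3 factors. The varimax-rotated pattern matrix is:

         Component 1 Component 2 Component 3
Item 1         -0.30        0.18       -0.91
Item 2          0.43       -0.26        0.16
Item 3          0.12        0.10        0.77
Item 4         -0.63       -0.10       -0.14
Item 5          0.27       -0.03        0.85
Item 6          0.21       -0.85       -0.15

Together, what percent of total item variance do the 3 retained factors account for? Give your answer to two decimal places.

SS loadings by factor: 0.8032, 0.8434, 2.2112; total = 3.8578.
Total variance with 6 standardized items is 6, so the solution explains 3.8578/6 = 0.6430 = 64.30%.

64.30%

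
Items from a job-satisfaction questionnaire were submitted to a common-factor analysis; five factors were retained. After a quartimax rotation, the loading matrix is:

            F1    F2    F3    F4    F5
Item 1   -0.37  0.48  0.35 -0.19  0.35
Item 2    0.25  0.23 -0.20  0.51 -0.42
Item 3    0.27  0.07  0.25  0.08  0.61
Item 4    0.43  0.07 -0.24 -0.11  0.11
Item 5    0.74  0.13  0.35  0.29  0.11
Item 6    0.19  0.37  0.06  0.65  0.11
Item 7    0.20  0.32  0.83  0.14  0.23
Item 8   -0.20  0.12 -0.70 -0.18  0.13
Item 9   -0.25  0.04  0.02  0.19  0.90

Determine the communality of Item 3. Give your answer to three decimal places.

h² = 0.27² + 0.07² + 0.25² + 0.08² + 0.61² = 0.0729 + 0.0049 + 0.0625 + 0.0064 + 0.3721 = 0.5188

0.519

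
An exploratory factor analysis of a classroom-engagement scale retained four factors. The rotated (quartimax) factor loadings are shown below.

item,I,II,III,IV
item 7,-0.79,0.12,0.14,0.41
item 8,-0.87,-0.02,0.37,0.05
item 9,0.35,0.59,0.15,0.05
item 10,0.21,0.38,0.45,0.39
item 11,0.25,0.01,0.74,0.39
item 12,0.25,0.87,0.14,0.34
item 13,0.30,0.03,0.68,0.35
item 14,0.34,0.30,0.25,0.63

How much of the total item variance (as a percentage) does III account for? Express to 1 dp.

SS loadings for III = 0.14² + 0.37² + 0.15² + 0.45² + 0.74² + 0.14² + 0.68² + 0.25² = 1.4736
With 8 standardized items, total variance = 8. Proportion = 1.4736/8 = 0.1842 → 18.42%.

18.4%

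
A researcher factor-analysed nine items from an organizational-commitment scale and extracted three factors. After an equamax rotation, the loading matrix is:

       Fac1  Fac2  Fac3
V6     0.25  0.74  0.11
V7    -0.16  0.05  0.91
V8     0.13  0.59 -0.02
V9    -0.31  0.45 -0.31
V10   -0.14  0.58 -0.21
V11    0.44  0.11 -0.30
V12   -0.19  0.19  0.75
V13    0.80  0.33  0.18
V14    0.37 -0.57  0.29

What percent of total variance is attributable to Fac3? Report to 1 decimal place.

19.4%

SS loadings for Fac3 = 0.11² + 0.91² + (-0.02)² + (-0.31)² + (-0.21)² + (-0.30)² + 0.75² + 0.18² + 0.29² = 1.7498
With 9 standardized items, total variance = 9. Proportion = 1.7498/9 = 0.1944 → 19.44%.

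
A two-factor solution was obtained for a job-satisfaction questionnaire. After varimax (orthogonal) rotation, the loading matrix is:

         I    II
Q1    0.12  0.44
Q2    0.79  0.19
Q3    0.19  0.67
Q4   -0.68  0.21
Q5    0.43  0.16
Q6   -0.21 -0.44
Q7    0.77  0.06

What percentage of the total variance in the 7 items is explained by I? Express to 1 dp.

SS loadings for I = 0.12² + 0.79² + 0.19² + (-0.68)² + 0.43² + (-0.21)² + 0.77² = 1.9589
With 7 standardized items, total variance = 7. Proportion = 1.9589/7 = 0.2798 → 27.98%.

28.0%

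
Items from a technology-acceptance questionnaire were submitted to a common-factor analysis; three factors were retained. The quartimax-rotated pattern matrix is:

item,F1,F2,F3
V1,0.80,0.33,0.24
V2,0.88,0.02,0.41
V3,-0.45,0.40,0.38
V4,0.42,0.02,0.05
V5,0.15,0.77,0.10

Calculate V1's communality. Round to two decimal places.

0.81

h² = 0.80² + 0.33² + 0.24² = 0.6400 + 0.1089 + 0.0576 = 0.8065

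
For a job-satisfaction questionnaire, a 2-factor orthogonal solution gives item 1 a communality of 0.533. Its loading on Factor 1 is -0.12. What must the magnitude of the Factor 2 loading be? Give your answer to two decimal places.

Under orthogonal rotation h² = Σλ², so λ_Factor 2² = h² − (0.0144) = 0.533 − 0.0144 = 0.5186.
|λ| = √0.5186 = 0.7201.

0.72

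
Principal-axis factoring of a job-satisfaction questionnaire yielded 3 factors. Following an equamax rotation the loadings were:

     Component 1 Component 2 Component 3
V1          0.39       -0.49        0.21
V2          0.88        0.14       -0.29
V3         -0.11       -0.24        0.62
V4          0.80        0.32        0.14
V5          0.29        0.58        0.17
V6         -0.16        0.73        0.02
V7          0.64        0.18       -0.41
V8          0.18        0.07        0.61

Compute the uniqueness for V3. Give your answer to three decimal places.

h² = (-0.11)² + (-0.24)² + 0.62² = 0.0121 + 0.0576 + 0.3844 = 0.4541
Uniqueness u² = 1 − h² = 1 − 0.4541 = 0.5459

0.546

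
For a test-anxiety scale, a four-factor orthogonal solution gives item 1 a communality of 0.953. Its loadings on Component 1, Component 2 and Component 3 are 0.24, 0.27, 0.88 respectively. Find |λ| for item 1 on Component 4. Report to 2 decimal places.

0.22

Under orthogonal rotation h² = Σλ², so λ_Component 4² = h² − (0.9049) = 0.953 − 0.9049 = 0.0481.
|λ| = √0.0481 = 0.2193.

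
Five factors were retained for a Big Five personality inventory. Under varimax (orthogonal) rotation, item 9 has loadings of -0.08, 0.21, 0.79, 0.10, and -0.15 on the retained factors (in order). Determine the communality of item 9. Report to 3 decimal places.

h² = (-0.08)² + 0.21² + 0.79² + 0.10² + (-0.15)² = 0.0064 + 0.0441 + 0.6241 + 0.0100 + 0.0225 = 0.7071

0.707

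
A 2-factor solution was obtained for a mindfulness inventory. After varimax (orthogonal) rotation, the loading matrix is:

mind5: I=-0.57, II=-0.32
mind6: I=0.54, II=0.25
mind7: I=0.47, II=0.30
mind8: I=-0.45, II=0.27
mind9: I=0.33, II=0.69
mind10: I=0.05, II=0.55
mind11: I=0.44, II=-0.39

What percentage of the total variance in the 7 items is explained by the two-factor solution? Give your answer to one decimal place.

37.2%

SS loadings by factor: 1.3449, 1.2585; total = 2.6034.
Total variance with 7 standardized items is 7, so the solution explains 2.6034/7 = 0.3719 = 37.19%.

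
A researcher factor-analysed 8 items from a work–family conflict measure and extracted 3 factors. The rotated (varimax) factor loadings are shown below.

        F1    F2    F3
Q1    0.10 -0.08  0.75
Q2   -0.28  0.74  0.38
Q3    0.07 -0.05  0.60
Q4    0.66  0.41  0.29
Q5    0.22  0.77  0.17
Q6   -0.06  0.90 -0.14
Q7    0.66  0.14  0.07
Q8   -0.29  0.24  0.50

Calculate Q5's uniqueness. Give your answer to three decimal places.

0.330

h² = 0.22² + 0.77² + 0.17² = 0.0484 + 0.5929 + 0.0289 = 0.6702
Uniqueness u² = 1 − h² = 1 − 0.6702 = 0.3298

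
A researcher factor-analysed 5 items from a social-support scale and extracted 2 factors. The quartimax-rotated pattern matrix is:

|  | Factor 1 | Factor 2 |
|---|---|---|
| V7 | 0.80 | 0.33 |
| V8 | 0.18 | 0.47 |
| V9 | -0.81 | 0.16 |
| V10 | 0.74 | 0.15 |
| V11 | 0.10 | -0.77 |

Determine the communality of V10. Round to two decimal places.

h² = 0.74² + 0.15² = 0.5476 + 0.0225 = 0.5701

0.57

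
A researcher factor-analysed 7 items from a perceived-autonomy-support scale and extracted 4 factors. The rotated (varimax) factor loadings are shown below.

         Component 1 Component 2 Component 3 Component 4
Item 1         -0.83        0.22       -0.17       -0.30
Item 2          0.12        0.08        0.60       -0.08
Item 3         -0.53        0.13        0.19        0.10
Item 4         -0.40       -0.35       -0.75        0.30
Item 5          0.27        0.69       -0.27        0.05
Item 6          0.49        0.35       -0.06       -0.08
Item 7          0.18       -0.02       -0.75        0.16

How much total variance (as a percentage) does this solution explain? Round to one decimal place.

59.1%

SS loadings by factor: 1.4896, 0.7932, 1.6265, 0.2309; total = 4.1402.
Total variance with 7 standardized items is 7, so the solution explains 4.1402/7 = 0.5915 = 59.15%.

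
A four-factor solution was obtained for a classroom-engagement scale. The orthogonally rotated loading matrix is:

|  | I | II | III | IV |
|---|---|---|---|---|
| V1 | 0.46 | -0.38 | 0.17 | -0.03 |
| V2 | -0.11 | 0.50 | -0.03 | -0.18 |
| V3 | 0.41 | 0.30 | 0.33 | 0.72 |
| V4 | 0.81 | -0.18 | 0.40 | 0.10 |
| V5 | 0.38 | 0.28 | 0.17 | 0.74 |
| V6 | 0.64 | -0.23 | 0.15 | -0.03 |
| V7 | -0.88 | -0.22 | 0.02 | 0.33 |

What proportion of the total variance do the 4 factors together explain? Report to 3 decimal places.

Communalities: 0.3858, 0.2954, 0.8854, 0.8585, 0.7993, 0.4859, 0.9321; Σh² = 4.6424.
Total variance with 7 standardized items is 7, so the solution explains 4.6424/7 = 0.6632.

0.663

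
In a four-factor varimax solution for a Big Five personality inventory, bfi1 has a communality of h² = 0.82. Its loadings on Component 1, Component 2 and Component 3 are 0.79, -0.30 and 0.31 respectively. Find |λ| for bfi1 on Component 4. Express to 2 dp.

0.10

Under orthogonal rotation h² = Σλ², so λ_Component 4² = h² − (0.8102) = 0.82 − 0.8102 = 0.0098.
|λ| = √0.0098 = 0.0990.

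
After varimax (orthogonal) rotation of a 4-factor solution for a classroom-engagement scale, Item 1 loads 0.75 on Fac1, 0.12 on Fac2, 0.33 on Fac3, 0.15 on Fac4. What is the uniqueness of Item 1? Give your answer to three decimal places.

0.292

h² = 0.75² + 0.12² + 0.33² + 0.15² = 0.5625 + 0.0144 + 0.1089 + 0.0225 = 0.7083
Uniqueness u² = 1 − h² = 1 − 0.7083 = 0.2917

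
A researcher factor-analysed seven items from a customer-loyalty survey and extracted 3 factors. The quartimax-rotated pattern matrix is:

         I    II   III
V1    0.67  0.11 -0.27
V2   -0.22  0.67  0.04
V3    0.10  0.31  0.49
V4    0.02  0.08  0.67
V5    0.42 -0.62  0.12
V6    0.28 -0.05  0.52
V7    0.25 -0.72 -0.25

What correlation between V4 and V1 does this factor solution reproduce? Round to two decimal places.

-0.16

r̂ = Σ λ_i·λ_j across factors = (0.02)(0.67) + (0.08)(0.11) + (0.67)(-0.27)
  = +0.0134 +0.0088 -0.1809 = -0.1587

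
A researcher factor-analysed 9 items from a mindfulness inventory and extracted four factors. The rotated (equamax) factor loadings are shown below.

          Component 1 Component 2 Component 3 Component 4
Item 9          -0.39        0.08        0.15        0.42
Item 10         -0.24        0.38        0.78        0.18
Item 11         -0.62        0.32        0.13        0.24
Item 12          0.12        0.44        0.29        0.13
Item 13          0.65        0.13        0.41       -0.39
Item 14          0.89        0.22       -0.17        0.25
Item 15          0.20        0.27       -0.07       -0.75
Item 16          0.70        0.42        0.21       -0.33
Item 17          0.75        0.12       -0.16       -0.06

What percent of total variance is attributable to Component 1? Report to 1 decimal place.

SS loadings for Component 1 = (-0.39)² + (-0.24)² + (-0.62)² + 0.12² + 0.65² + 0.89² + 0.20² + 0.70² + 0.75² = 2.9156
With 9 standardized items, total variance = 9. Proportion = 2.9156/9 = 0.3240 → 32.40%.

32.4%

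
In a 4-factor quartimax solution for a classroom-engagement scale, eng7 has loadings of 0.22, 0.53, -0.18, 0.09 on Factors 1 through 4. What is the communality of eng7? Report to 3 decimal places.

0.370

h² = 0.22² + 0.53² + (-0.18)² + 0.09² = 0.0484 + 0.2809 + 0.0324 + 0.0081 = 0.3698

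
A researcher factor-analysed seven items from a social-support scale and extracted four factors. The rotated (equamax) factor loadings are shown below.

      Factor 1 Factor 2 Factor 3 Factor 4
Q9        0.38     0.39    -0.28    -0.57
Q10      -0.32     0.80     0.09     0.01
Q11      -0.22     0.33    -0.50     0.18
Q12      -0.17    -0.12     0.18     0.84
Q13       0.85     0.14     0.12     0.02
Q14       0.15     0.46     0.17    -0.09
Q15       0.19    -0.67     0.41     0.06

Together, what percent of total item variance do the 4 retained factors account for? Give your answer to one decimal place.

Communalities: 0.6998, 0.7506, 0.4397, 0.7813, 0.7569, 0.2711, 0.6567; Σh² = 4.3561.
Total variance with 7 standardized items is 7, so the solution explains 4.3561/7 = 0.6223 = 62.23%.

62.2%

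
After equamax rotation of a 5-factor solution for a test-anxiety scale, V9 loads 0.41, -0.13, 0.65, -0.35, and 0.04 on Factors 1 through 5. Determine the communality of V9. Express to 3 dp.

0.732

h² = 0.41² + (-0.13)² + 0.65² + (-0.35)² + 0.04² = 0.1681 + 0.0169 + 0.4225 + 0.1225 + 0.0016 = 0.7316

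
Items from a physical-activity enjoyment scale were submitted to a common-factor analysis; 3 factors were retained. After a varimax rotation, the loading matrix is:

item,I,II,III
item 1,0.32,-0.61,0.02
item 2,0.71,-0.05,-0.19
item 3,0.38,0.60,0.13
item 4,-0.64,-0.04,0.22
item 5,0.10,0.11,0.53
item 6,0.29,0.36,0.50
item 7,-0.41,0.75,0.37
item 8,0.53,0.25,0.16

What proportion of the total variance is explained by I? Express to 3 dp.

0.213

SS loadings for I = 0.32² + 0.71² + 0.38² + (-0.64)² + 0.10² + 0.29² + (-0.41)² + 0.53² = 1.7036
Proportion of variance = 1.7036 / 8 = 0.2130.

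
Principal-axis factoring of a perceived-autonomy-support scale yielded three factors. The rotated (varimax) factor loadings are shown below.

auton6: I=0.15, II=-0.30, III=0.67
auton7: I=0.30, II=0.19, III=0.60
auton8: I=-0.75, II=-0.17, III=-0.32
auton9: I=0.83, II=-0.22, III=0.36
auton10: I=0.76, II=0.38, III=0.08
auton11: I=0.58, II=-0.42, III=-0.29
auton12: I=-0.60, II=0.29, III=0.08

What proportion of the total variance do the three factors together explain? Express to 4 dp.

Communalities: 0.5614, 0.4861, 0.6938, 0.8669, 0.7284, 0.5969, 0.4505; Σh² = 4.3840.
Total variance with 7 standardized items is 7, so the solution explains 4.3840/7 = 0.6263.

0.6263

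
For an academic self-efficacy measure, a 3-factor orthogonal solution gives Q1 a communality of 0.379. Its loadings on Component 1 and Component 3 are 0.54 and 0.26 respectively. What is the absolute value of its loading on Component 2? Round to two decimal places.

Under orthogonal rotation h² = Σλ², so λ_Component 2² = h² − (0.3592) = 0.379 − 0.3592 = 0.0198.
|λ| = √0.0198 = 0.1407.

0.14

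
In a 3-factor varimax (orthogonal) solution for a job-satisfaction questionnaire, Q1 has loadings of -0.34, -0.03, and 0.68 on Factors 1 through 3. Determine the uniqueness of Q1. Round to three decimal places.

h² = (-0.34)² + (-0.03)² + 0.68² = 0.1156 + 0.0009 + 0.4624 = 0.5789
Uniqueness u² = 1 − h² = 1 − 0.5789 = 0.4211

0.421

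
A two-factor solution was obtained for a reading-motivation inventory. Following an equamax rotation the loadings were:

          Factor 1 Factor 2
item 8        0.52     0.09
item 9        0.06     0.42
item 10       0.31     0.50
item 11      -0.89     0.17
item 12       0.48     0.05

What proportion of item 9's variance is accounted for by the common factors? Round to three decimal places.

0.180

h² = 0.06² + 0.42² = 0.0036 + 0.1764 = 0.1800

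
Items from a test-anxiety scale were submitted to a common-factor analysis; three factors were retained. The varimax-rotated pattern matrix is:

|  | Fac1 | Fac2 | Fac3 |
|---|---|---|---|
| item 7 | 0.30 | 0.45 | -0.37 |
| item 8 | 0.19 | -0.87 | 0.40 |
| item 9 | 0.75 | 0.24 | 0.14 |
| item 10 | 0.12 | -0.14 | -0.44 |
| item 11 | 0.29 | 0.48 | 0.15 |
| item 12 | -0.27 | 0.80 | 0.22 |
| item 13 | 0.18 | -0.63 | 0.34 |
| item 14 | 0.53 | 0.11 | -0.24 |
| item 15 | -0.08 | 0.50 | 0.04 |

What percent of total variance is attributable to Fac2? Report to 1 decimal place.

28.5%

SS loadings for Fac2 = 0.45² + (-0.87)² + 0.24² + (-0.14)² + 0.48² + 0.80² + (-0.63)² + 0.11² + 0.50² = 2.5660
With 9 standardized items, total variance = 9. Proportion = 2.5660/9 = 0.2851 → 28.51%.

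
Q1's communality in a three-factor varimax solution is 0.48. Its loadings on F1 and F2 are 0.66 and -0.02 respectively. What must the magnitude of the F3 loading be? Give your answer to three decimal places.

Under orthogonal rotation h² = Σλ², so λ_F3² = h² − (0.4360) = 0.48 − 0.4360 = 0.0440.
|λ| = √0.0440 = 0.2098.

0.210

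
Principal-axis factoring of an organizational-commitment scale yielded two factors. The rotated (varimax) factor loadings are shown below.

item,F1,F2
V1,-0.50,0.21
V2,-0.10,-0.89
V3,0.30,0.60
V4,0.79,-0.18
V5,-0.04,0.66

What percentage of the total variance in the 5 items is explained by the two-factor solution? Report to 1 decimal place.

Communalities: 0.2941, 0.8021, 0.4500, 0.6565, 0.4372; Σh² = 2.6399.
Total variance with 5 standardized items is 5, so the solution explains 2.6399/5 = 0.5280 = 52.80%.

52.8%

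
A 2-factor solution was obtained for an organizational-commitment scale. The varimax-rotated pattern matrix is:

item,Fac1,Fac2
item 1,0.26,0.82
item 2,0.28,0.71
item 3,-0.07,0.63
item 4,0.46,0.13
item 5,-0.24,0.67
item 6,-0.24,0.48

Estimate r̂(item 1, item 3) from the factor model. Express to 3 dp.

r̂ = Σ λ_i·λ_j across factors = (0.26)(-0.07) + (0.82)(0.63)
  = -0.0182 +0.5166 = 0.4984

0.498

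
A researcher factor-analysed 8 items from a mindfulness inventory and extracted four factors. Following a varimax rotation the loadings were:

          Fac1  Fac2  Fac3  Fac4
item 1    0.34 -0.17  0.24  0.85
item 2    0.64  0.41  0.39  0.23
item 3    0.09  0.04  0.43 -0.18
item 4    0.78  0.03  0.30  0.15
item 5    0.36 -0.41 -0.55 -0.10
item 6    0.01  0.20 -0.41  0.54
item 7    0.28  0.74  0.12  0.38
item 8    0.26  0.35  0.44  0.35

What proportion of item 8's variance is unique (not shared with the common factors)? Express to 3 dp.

0.494

h² = 0.26² + 0.35² + 0.44² + 0.35² = 0.0676 + 0.1225 + 0.1936 + 0.1225 = 0.5062
Uniqueness u² = 1 − h² = 1 − 0.5062 = 0.4938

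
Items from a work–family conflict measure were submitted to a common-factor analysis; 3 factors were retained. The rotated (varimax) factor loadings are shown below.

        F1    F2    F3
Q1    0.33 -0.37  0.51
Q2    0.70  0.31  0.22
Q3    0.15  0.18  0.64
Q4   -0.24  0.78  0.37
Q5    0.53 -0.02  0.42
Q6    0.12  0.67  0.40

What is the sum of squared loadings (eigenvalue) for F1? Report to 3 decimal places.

SS loadings for F1 = 0.33² + 0.70² + 0.15² + (-0.24)² + 0.53² + 0.12² = 0.1089 + 0.4900 + 0.0225 + 0.0576 + 0.2809 + 0.0144 = 0.9743

0.974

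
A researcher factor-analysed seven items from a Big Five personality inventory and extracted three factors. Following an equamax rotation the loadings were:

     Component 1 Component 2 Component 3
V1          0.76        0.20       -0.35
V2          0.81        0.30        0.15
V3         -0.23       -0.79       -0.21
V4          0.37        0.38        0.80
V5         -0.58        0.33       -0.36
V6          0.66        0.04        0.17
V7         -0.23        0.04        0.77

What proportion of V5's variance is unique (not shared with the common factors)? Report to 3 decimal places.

0.425

h² = (-0.58)² + 0.33² + (-0.36)² = 0.3364 + 0.1089 + 0.1296 = 0.5749
Uniqueness u² = 1 − h² = 1 − 0.5749 = 0.4251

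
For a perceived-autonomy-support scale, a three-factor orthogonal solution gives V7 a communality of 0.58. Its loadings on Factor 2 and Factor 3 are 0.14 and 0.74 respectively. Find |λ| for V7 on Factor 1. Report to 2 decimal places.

Under orthogonal rotation h² = Σλ², so λ_Factor 1² = h² − (0.5672) = 0.58 − 0.5672 = 0.0128.
|λ| = √0.0128 = 0.1131.

0.11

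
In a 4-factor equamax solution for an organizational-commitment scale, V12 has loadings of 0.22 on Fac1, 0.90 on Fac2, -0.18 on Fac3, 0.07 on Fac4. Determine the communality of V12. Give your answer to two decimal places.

h² = 0.22² + 0.90² + (-0.18)² + 0.07² = 0.0484 + 0.8100 + 0.0324 + 0.0049 = 0.8957

0.90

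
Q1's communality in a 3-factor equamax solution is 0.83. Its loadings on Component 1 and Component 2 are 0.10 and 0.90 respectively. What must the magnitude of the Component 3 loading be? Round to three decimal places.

Under orthogonal rotation h² = Σλ², so λ_Component 3² = h² − (0.8200) = 0.83 − 0.8200 = 0.0100.
|λ| = √0.0100 = 0.1000.

0.100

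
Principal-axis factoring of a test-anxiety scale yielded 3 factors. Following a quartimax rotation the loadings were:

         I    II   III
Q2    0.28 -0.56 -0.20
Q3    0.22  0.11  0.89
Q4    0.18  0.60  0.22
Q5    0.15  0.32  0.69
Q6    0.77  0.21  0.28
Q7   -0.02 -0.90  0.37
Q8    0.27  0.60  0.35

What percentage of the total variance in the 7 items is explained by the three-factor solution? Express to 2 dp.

64.92%

Communalities: 0.4320, 0.8526, 0.4408, 0.6010, 0.7154, 0.9473, 0.5554; Σh² = 4.5445.
Total variance with 7 standardized items is 7, so the solution explains 4.5445/7 = 0.6492 = 64.92%.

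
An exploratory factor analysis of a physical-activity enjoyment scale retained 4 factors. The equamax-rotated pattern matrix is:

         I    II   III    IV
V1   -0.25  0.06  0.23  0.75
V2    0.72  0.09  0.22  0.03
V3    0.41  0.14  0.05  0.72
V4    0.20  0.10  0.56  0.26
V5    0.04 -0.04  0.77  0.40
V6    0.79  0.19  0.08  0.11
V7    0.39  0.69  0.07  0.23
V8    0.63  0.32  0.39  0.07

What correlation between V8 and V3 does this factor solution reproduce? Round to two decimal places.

r̂ = Σ λ_i·λ_j across factors = (0.63)(0.41) + (0.32)(0.14) + (0.39)(0.05) + (0.07)(0.72)
  = +0.2583 +0.0448 +0.0195 +0.0504 = 0.3730

0.37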